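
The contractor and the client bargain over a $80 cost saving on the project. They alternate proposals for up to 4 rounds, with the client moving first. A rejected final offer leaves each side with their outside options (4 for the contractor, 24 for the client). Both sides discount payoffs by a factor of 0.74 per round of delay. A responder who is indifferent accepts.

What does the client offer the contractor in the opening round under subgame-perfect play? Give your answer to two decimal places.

38.08

Round 4 (the contractor proposes): the client gets 24 if talks fail, so the contractor offers 24 and keeps 56.
Round 3 (the client proposes): the contractor can get 56 next round, worth 0.74 × 56 = 41.44 now, so the client offers 41.44, keeping 38.56.
Round 2 (the contractor proposes): the client can get 38.56 next round, worth 0.74 × 38.56 = 28.5344 now. The contractor offers 28.5344 and keeps 80 − 28.5344 = 51.4656.
Round 1 (the client proposes): the contractor can get 51.4656 next round, worth 0.74 × 51.4656 = 38.084544 now; the client offers that and keeps 41.915456.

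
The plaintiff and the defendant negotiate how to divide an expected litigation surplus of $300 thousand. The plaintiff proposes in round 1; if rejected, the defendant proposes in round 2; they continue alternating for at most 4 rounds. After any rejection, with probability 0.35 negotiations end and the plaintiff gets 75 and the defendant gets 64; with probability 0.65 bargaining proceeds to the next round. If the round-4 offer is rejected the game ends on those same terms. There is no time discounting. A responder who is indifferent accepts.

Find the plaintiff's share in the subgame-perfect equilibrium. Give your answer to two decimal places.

Round 4 (the defendant proposes): the plaintiff gets 75 if talks fail, so the defendant offers 75 and keeps 225.
Round 3 (the plaintiff proposes): rejecting gives the defendant an expected 0.65 × 225 + 0.35 × 64 = 168.65. The plaintiff offers 168.65 and keeps 300 − 168.65 = 131.35.
Round 2 (the defendant proposes): rejecting gives the plaintiff an expected 0.65 × 131.35 + 0.35 × 75 = 111.6275, so the defendant offers 111.6275, keeping 188.3725.
Round 1 (the plaintiff proposes): rejecting gives the defendant an expected 0.65 × 188.3725 + 0.35 × 64 = 144.842125; the plaintiff offers that and keeps 155.157875.

155.16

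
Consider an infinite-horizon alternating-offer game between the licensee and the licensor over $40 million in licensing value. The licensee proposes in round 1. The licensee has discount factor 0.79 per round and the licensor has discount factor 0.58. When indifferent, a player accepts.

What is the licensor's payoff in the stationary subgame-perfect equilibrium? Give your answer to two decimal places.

Let x be the licensee's share when the licensee proposes and y be the licensor's share when the licensor proposes.
The licensor accepts iff offered ≥ 0.58·y, so x = 40 − 0.58y. Symmetrically y = 40 − 0.79x.
Substituting: x = 40 − 0.58(40 − 0.79x), giving x(1 − 0.79·0.58) = 40(1 − 0.58).
So x = 40 × 0.42 / 0.5418 ≈ 31.0078, and the licensor receives 40 − x ≈ 8.9922.

8.99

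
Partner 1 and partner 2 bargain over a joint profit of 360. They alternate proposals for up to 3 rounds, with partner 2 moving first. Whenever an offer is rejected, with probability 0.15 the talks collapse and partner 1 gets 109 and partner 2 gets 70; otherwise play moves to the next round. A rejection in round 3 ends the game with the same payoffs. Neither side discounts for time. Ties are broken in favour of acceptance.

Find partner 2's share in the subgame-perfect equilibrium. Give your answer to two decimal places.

Round 3 (partner 2 proposes): partner 1 gets 109 if talks fail, so partner 2 offers 109 and keeps 251.
Round 2 (partner 1 proposes): rejecting gives partner 2 an expected 0.85 × 251 + 0.15 × 70 = 223.85. Partner 1 offers 223.85 and keeps 360 − 223.85 = 136.15.
Round 1 (partner 2 proposes): rejecting gives partner 1 an expected 0.85 × 136.15 + 0.15 × 109 = 132.0775, so partner 2 offers 132.0775, keeping 227.9225.

227.92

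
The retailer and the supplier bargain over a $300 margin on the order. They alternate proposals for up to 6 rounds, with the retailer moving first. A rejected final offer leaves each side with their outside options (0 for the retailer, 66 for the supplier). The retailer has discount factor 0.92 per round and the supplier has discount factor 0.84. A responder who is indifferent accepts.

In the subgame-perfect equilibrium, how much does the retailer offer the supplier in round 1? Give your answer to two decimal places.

By backward induction:
Round 6 (the supplier proposes): the retailer will accept anything ≥ 0, so the supplier offers 0 and keeps 300.
Round 5 (the retailer proposes): the supplier can get 300 next round, worth 0.84 × 300 = 252 now. The retailer offers 252 and keeps 300 − 252 = 48.
Round 4 (the supplier proposes): the retailer can get 48 next round, worth 0.92 × 48 = 44.16 now. The supplier offers 44.16 and keeps 300 − 44.16 = 255.84.
Round 3 (the retailer proposes): the supplier can get 255.84 next round, worth 0.84 × 255.84 = 214.9056 now; the retailer offers that and keeps 85.0944.
Round 2 (the supplier proposes): the retailer can get 85.0944 next round, worth 0.92 × 85.0944 = 78.286848 now; the supplier offers that and keeps 221.713152.
Round 1 (the retailer proposes): the supplier can get 221.713152 next round, worth 0.84 × 221.713152 = 186.23904768 now; the retailer offers that and keeps 113.76095232.

186.24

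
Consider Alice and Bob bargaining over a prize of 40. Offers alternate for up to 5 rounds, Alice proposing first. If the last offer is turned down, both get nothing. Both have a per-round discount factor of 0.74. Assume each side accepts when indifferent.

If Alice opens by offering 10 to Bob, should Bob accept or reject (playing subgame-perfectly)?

Round 5 (Alice proposes): rejection yields 0 for Bob; Alice offers 0 and keeps 40.
Round 4 (Bob proposes): Alice can get 40 next round, worth 0.74 × 40 = 29.6 now, so Bob offers 29.6, keeping 10.4.
Round 3 (Alice proposes): Bob can get 10.4 next round, worth 0.74 × 10.4 = 7.696 now. Alice offers 7.696 and keeps 40 − 7.696 = 32.304.
Round 2 (Bob proposes): Alice can get 32.304 next round, worth 0.74 × 32.304 = 23.90496 now, so Bob offers 23.90496, keeping 16.09504.
So by rejecting in round 1, Bob gets 16.09504 next round, worth 0.74 × 16.09504 = 11.9103296 now.
Offer 10 < 11.9103296, so Bob rejects.

Reject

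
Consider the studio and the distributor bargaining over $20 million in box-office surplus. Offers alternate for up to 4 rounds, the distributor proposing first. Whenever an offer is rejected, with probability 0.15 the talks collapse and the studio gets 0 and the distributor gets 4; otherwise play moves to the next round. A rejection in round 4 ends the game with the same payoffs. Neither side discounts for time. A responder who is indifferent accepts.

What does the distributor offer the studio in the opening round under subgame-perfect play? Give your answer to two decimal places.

11.87

Round 4 (the studio proposes): the distributor gets 4 if talks fail, so the studio offers 4 and keeps 16.
Round 3 (the distributor proposes): rejecting gives the studio an expected 0.85 × 16 = 13.6, so the distributor offers 13.6, keeping 6.4.
Round 2 (the studio proposes): rejecting gives the distributor an expected 0.85 × 6.4 + 0.15 × 4 = 6.04. The studio offers 6.04 and keeps 20 − 6.04 = 13.96.
Round 1 (the distributor proposes): rejecting gives the studio an expected 0.85 × 13.96 = 11.866, so the distributor offers 11.866, keeping 8.134.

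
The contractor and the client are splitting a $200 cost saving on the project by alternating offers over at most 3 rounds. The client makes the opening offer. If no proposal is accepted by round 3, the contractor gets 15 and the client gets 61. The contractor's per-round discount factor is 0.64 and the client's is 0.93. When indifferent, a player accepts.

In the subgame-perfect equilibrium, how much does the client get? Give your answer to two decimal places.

182.11

Round 3 (the client proposes): the contractor gets 15 if talks fail, so the client offers 15 and keeps 185.
Round 2 (the contractor proposes): the client can get 185 next round, worth 0.93 × 185 = 172.05 now; the contractor offers that and keeps 27.95.
Round 1 (the client proposes): the contractor can get 27.95 next round, worth 0.64 × 27.95 = 17.888 now; the client offers that and keeps 182.112.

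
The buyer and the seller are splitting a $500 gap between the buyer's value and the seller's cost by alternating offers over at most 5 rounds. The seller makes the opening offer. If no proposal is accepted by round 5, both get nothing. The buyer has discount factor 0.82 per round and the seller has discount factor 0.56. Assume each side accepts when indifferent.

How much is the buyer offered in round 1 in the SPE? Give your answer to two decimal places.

Work backward from the last round.
Round 5 (the seller proposes): rejection yields 0 for the buyer; the seller offers 0 and keeps 500.
Round 4 (the buyer proposes): the seller can get 500 next round, worth 0.56 × 500 = 280 now; the buyer offers that and keeps 220.
Round 3 (the seller proposes): the buyer can get 220 next round, worth 0.82 × 220 = 180.4 now. The seller offers 180.4 and keeps 500 − 180.4 = 319.6.
Round 2 (the buyer proposes): the seller can get 319.6 next round, worth 0.56 × 319.6 = 178.976 now. The buyer offers 178.976 and keeps 500 − 178.976 = 321.024.
Round 1 (the seller proposes): the buyer can get 321.024 next round, worth 0.82 × 321.024 = 263.23968 now, so the seller offers 263.23968, keeping 236.76032.

263.24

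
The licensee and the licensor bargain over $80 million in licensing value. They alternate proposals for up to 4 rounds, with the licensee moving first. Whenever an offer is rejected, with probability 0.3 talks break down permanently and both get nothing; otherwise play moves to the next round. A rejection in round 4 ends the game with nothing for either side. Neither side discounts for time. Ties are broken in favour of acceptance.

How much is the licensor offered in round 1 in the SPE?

44.24

Round 4 (the licensor proposes): the licensee will accept anything ≥ 0, so the licensor offers 0 and keeps 80.
Round 3 (the licensee proposes): rejecting gives the licensor an expected 0.7 × 80 = 56. The licensee offers 56 and keeps 80 − 56 = 24.
Round 2 (the licensor proposes): rejecting gives the licensee an expected 0.7 × 24 = 16.8; the licensor offers that and keeps 63.2.
Round 1 (the licensee proposes): rejecting gives the licensor an expected 0.7 × 63.2 = 44.24. The licensee offers 44.24 and keeps 80 − 44.24 = 35.76.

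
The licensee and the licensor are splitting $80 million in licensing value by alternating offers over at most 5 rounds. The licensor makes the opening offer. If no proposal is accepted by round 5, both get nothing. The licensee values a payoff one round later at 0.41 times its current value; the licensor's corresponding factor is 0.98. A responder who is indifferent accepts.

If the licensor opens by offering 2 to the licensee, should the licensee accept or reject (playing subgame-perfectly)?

Round 5 (the licensor proposes): the licensee will accept anything ≥ 0, so the licensor offers 0 and keeps 80.
Round 4 (the licensee proposes): the licensor can get 80 next round, worth 0.98 × 80 = 78.4 now. The licensee offers 78.4 and keeps 80 − 78.4 = 1.6.
Round 3 (the licensor proposes): the licensee can get 1.6 next round, worth 0.41 × 1.6 = 0.656 now; the licensor offers that and keeps 79.344.
Round 2 (the licensee proposes): the licensor can get 79.344 next round, worth 0.98 × 79.344 = 77.75712 now. The licensee offers 77.75712 and keeps 80 − 77.75712 = 2.24288.
So by rejecting in round 1, the licensee gets 2.24288 next round, worth 0.41 × 2.24288 = 0.9195808 now.
Offer 2 ≥ 0.9195808, so the licensee accepts.

Accept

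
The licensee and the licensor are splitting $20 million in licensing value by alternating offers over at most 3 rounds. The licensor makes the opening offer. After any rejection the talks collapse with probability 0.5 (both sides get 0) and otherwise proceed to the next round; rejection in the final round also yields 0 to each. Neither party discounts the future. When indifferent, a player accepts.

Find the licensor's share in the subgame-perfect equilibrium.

15

By backward induction:
Round 3 (the licensor proposes): rejection yields 0 for the licensee; the licensor offers 0 and keeps 20.
Round 2 (the licensee proposes): rejecting gives the licensor an expected 0.5 × 20 = 10, so the licensee offers 10, keeping 10.
Round 1 (the licensor proposes): rejecting gives the licensee an expected 0.5 × 10 = 5; the licensor offers that and keeps 15.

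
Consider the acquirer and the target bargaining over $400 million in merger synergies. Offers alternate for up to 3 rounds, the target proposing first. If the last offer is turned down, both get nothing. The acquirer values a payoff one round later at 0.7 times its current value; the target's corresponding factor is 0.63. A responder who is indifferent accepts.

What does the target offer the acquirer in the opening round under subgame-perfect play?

Round 3 (the target proposes): the acquirer will accept anything ≥ 0, so the target offers 0 and keeps 400.
Round 2 (the acquirer proposes): the target can get 400 next round, worth 0.63 × 400 = 252 now, so the acquirer offers 252, keeping 148.
Round 1 (the target proposes): the acquirer can get 148 next round, worth 0.7 × 148 = 103.6 now; the target offers that and keeps 296.4.

103.6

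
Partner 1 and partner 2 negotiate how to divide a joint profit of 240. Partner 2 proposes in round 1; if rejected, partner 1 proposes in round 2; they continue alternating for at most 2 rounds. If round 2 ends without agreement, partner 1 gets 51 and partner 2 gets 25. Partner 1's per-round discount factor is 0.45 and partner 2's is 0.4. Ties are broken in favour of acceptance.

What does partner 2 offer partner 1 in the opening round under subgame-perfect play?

Round 2 (partner 1 proposes): partner 2 gets 25 if talks fail, so partner 1 offers 25 and keeps 215.
Round 1 (partner 2 proposes): partner 1 can get 215 next round, worth 0.45 × 215 = 96.75 now, so partner 2 offers 96.75, keeping 143.25.

96.75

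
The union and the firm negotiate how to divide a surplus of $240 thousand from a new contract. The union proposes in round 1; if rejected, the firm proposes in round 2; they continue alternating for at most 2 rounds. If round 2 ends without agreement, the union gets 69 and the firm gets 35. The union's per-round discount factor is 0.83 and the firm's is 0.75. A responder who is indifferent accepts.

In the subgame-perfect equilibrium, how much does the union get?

Work backward from the last round.
Round 2 (the firm proposes): the union gets 69 if talks fail, so the firm offers 69 and keeps 171.
Round 1 (the union proposes): the firm can get 171 next round, worth 0.75 × 171 = 128.25 now; the union offers that and keeps 111.75.

111.75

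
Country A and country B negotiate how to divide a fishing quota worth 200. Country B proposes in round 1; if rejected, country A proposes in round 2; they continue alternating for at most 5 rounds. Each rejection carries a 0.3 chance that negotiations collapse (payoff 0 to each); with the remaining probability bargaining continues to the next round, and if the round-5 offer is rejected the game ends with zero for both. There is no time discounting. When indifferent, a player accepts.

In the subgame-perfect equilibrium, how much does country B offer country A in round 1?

62.58

By backward induction:
Round 5 (country B proposes): rejection yields 0 for country A; country B offers 0 and keeps 200.
Round 4 (country A proposes): rejecting gives country B an expected 0.7 × 200 = 140. Country A offers 140 and keeps 200 − 140 = 60.
Round 3 (country B proposes): rejecting gives country A an expected 0.7 × 60 = 42; country B offers that and keeps 158.
Round 2 (country A proposes): rejecting gives country B an expected 0.7 × 158 = 110.6. Country A offers 110.6 and keeps 200 − 110.6 = 89.4.
Round 1 (country B proposes): rejecting gives country A an expected 0.7 × 89.4 = 62.58; country B offers that and keeps 137.42.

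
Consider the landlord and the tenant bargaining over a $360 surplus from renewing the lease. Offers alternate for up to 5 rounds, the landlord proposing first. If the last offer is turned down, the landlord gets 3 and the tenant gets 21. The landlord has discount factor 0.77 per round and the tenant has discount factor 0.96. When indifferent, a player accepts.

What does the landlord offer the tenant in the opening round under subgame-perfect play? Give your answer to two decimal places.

By backward induction:
Round 5 (the landlord proposes): the tenant gets 21 if talks fail, so the landlord offers 21 and keeps 339.
Round 4 (the tenant proposes): the landlord can get 339 next round, worth 0.77 × 339 = 261.03 now, so the tenant offers 261.03, keeping 98.97.
Round 3 (the landlord proposes): the tenant can get 98.97 next round, worth 0.96 × 98.97 = 95.0112 now. The landlord offers 95.0112 and keeps 360 − 95.0112 = 264.9888.
Round 2 (the tenant proposes): the landlord can get 264.9888 next round, worth 0.77 × 264.9888 = 204.041376 now, so the tenant offers 204.041376, keeping 155.958624.
Round 1 (the landlord proposes): the tenant can get 155.958624 next round, worth 0.96 × 155.958624 = 149.72027904 now. The landlord offers 149.72027904 and keeps 360 − 149.72027904 = 210.27972096.

149.72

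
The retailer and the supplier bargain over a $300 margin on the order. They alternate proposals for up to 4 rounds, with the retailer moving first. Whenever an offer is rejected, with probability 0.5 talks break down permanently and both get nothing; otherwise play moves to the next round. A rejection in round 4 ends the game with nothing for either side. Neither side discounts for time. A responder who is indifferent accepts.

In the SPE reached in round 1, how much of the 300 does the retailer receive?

Round 4 (the supplier proposes): rejection yields 0 for the retailer; the supplier offers 0 and keeps 300.
Round 3 (the retailer proposes): rejecting gives the supplier an expected 0.5 × 300 = 150, so the retailer offers 150, keeping 150.
Round 2 (the supplier proposes): rejecting gives the retailer an expected 0.5 × 150 = 75. The supplier offers 75 and keeps 300 − 75 = 225.
Round 1 (the retailer proposes): rejecting gives the supplier an expected 0.5 × 225 = 112.5. The retailer offers 112.5 and keeps 300 − 112.5 = 187.5.

187.5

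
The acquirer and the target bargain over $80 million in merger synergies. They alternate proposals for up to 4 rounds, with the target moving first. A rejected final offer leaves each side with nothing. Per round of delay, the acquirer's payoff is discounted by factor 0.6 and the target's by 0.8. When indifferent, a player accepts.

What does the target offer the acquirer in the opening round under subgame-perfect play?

32.64

Round 4 (the acquirer proposes): rejection yields 0 for the target; the acquirer offers 0 and keeps 80.
Round 3 (the target proposes): the acquirer can get 80 next round, worth 0.6 × 80 = 48 now; the target offers that and keeps 32.
Round 2 (the acquirer proposes): the target can get 32 next round, worth 0.8 × 32 = 25.6 now; the acquirer offers that and keeps 54.4.
Round 1 (the target proposes): the acquirer can get 54.4 next round, worth 0.6 × 54.4 = 32.64 now; the target offers that and keeps 47.36.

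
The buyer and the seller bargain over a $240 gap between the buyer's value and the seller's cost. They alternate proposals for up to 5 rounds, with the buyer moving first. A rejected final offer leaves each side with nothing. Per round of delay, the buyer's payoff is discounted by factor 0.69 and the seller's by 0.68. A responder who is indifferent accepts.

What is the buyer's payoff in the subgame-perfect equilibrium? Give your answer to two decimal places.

Round 5 (the buyer proposes): the seller will accept anything ≥ 0, so the buyer offers 0 and keeps 240.
Round 4 (the seller proposes): the buyer can get 240 next round, worth 0.69 × 240 = 165.6 now; the seller offers that and keeps 74.4.
Round 3 (the buyer proposes): the seller can get 74.4 next round, worth 0.68 × 74.4 = 50.592 now. The buyer offers 50.592 and keeps 240 − 50.592 = 189.408.
Round 2 (the seller proposes): the buyer can get 189.408 next round, worth 0.69 × 189.408 = 130.69152 now, so the seller offers 130.69152, keeping 109.30848.
Round 1 (the buyer proposes): the seller can get 109.30848 next round, worth 0.68 × 109.30848 = 74.3297664 now, so the buyer offers 74.3297664, keeping 165.6702336.

165.67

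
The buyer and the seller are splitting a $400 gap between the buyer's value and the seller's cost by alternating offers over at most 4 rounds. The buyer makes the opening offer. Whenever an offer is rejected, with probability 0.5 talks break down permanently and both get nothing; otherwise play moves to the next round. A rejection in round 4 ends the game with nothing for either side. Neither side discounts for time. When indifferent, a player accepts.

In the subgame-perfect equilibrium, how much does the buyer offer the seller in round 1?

Round 4 (the seller proposes): the buyer will accept anything ≥ 0, so the seller offers 0 and keeps 400.
Round 3 (the buyer proposes): rejecting gives the seller an expected 0.5 × 400 = 200. The buyer offers 200 and keeps 400 − 200 = 200.
Round 2 (the seller proposes): rejecting gives the buyer an expected 0.5 × 200 = 100. The seller offers 100 and keeps 400 − 100 = 300.
Round 1 (the buyer proposes): rejecting gives the seller an expected 0.5 × 300 = 150; the buyer offers that and keeps 250.

150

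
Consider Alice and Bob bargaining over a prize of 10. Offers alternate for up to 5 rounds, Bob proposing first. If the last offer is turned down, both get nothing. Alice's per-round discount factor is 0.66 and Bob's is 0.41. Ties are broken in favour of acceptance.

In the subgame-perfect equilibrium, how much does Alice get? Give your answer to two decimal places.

4.95

Round 5 (Bob proposes): rejection yields 0 for Alice; Bob offers 0 and keeps 10.
Round 4 (Alice proposes): Bob can get 10 next round, worth 0.41 × 10 = 4.1 now, so Alice offers 4.1, keeping 5.9.
Round 3 (Bob proposes): Alice can get 5.9 next round, worth 0.66 × 5.9 = 3.894 now, so Bob offers 3.894, keeping 6.106.
Round 2 (Alice proposes): Bob can get 6.106 next round, worth 0.41 × 6.106 = 2.50346 now; Alice offers that and keeps 7.49654.
Round 1 (Bob proposes): Alice can get 7.49654 next round, worth 0.66 × 7.49654 = 4.9477164 now; Bob offers that and keeps 5.0522836.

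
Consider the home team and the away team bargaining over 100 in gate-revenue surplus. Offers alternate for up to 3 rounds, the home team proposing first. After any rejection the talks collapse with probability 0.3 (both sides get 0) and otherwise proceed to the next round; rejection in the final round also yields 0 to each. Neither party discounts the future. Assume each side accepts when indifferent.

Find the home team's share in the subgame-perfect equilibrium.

Round 3 (the home team proposes): the away team will accept anything ≥ 0, so the home team offers 0 and keeps 100.
Round 2 (the away team proposes): rejecting gives the home team an expected 0.7 × 100 = 70. The away team offers 70 and keeps 100 − 70 = 30.
Round 1 (the home team proposes): rejecting gives the away team an expected 0.7 × 30 = 21; the home team offers that and keeps 79.

79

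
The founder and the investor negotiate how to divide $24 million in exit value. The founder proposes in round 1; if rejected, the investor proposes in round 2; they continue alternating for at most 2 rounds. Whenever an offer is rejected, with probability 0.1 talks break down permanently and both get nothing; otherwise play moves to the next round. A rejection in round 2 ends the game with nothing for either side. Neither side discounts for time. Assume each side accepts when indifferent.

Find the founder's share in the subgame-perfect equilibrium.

Round 2 (the investor proposes): rejection yields 0 for the founder; the investor offers 0 and keeps 24.
Round 1 (the founder proposes): rejecting gives the investor an expected 0.9 × 24 = 21.6. The founder offers 21.6 and keeps 24 − 21.6 = 2.4.

2.4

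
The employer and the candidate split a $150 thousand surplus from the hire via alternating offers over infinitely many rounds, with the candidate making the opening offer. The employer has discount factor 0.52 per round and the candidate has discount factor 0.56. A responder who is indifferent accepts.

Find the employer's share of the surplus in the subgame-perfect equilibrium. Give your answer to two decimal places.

When the candidate proposes, the employer accepts any offer worth at least 0.52 times what the employer would get by proposing next round; and vice versa.
This gives x = 150 − 0.52y and y = 150 − 0.56x, where x and y are each side's share when it proposes.
Hence (1 − 0.52·0.56)x = 150(1 − 0.52), i.e. 0.7088·x = 72.
x ≈ 101.5801; the employer's share is 150 − x ≈ 48.4199.

48.42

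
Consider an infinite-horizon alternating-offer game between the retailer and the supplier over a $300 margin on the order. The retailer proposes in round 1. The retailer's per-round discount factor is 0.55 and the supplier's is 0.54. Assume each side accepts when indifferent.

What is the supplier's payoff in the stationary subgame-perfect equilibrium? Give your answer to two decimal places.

103.70

In a stationary SPE each proposer offers the other exactly their discounted continuation value.
If the retailer keeps x when proposing and the supplier keeps y when proposing, then x = 300 − 0.54y and y = 300 − 0.55x.
Solving: x = 300(1 − 0.54) / (1 − 0.55·0.54) = 138 / 0.703 ≈ 196.3016.
The supplier gets 300 − 196.3016 ≈ 103.6984.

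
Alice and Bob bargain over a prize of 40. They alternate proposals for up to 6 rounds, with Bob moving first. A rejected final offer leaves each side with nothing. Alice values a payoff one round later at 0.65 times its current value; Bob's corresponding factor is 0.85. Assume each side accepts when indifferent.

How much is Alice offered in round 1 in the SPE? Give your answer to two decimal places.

Round 6 (Alice proposes): rejection yields 0 for Bob; Alice offers 0 and keeps 40.
Round 5 (Bob proposes): Alice can get 40 next round, worth 0.65 × 40 = 26 now; Bob offers that and keeps 14.
Round 4 (Alice proposes): Bob can get 14 next round, worth 0.85 × 14 = 11.9 now, so Alice offers 11.9, keeping 28.1.
Round 3 (Bob proposes): Alice can get 28.1 next round, worth 0.65 × 28.1 = 18.265 now; Bob offers that and keeps 21.735.
Round 2 (Alice proposes): Bob can get 21.735 next round, worth 0.85 × 21.735 = 18.47475 now, so Alice offers 18.47475, keeping 21.52525.
Round 1 (Bob proposes): Alice can get 21.52525 next round, worth 0.65 × 21.52525 = 13.9914125 now, so Bob offers 13.9914125, keeping 26.0085875.

13.99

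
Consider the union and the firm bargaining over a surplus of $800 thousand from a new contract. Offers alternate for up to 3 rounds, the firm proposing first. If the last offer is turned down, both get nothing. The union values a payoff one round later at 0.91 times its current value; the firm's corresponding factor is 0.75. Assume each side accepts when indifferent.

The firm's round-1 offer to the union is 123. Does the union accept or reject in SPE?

Reject

Work out the union's continuation value if the offer is rejected.
Round 3 (the firm proposes): the union will accept anything ≥ 0, so the firm offers 0 and keeps 800.
Round 2 (the union proposes): the firm can get 800 next round, worth 0.75 × 800 = 600 now. The union offers 600 and keeps 800 − 600 = 200.
So by rejecting in round 1, the union gets 200 next round, worth 0.91 × 200 = 182 now.
Offer 123 < 182, so the union rejects.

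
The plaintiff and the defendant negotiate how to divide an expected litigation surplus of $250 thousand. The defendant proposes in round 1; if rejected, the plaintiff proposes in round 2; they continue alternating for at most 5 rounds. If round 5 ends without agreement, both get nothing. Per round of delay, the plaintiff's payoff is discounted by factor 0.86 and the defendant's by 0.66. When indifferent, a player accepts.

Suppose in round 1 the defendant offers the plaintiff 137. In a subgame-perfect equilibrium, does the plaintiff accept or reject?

Round 5 (the defendant proposes): rejection yields 0 for the plaintiff; the defendant offers 0 and keeps 250.
Round 4 (the plaintiff proposes): the defendant can get 250 next round, worth 0.66 × 250 = 165 now, so the plaintiff offers 165, keeping 85.
Round 3 (the defendant proposes): the plaintiff can get 85 next round, worth 0.86 × 85 = 73.1 now; the defendant offers that and keeps 176.9.
Round 2 (the plaintiff proposes): the defendant can get 176.9 next round, worth 0.66 × 176.9 = 116.754 now, so the plaintiff offers 116.754, keeping 133.246.
So by rejecting in round 1, the plaintiff gets 133.246 next round, worth 0.86 × 133.246 = 114.59156 now.
Offer 137 ≥ 114.59156, so the plaintiff accepts.

Accept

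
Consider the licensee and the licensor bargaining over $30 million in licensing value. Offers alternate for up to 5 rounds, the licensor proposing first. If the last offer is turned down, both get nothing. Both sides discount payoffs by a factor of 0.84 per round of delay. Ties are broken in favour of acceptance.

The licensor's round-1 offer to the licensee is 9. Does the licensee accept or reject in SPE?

Accept

Round 5 (the licensor proposes): rejection yields 0 for the licensee; the licensor offers 0 and keeps 30.
Round 4 (the licensee proposes): the licensor can get 30 next round, worth 0.84 × 30 = 25.2 now. The licensee offers 25.2 and keeps 30 − 25.2 = 4.8.
Round 3 (the licensor proposes): the licensee can get 4.8 next round, worth 0.84 × 4.8 = 4.032 now; the licensor offers that and keeps 25.968.
Round 2 (the licensee proposes): the licensor can get 25.968 next round, worth 0.84 × 25.968 = 21.81312 now; the licensee offers that and keeps 8.18688.
So by rejecting in round 1, the licensee gets 8.18688 next round, worth 0.84 × 8.18688 = 6.8769792 now.
Offer 9 ≥ 6.8769792, so the licensee accepts.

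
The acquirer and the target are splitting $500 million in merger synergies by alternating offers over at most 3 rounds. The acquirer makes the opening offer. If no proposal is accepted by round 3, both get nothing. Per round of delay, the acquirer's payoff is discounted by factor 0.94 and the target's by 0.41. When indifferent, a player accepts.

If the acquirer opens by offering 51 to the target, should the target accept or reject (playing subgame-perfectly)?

Accept

Round 3 (the acquirer proposes): rejection yields 0 for the target; the acquirer offers 0 and keeps 500.
Round 2 (the target proposes): the acquirer can get 500 next round, worth 0.94 × 500 = 470 now, so the target offers 470, keeping 30.
So by rejecting in round 1, the target gets 30 next round, worth 0.41 × 30 = 12.3 now.
Offer 51 ≥ 12.3, so the target accepts.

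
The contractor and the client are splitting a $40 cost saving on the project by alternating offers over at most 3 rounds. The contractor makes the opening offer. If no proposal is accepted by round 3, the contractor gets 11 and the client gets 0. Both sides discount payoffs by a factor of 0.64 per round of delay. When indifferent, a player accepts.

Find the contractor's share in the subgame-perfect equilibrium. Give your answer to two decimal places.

Work backward from the last round.
Round 3 (the contractor proposes): the client will accept anything ≥ 0, so the contractor offers 0 and keeps 40.
Round 2 (the client proposes): the contractor can get 40 next round, worth 0.64 × 40 = 25.6 now; the client offers that and keeps 14.4.
Round 1 (the contractor proposes): the client can get 14.4 next round, worth 0.64 × 14.4 = 9.216 now. The contractor offers 9.216 and keeps 40 − 9.216 = 30.784.

30.78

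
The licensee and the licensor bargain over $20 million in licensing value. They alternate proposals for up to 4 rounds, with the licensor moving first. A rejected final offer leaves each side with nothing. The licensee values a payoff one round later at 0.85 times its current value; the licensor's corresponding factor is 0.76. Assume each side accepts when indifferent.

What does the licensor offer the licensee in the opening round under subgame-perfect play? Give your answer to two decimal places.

Round 4 (the licensee proposes): rejection yields 0 for the licensor; the licensee offers 0 and keeps 20.
Round 3 (the licensor proposes): the licensee can get 20 next round, worth 0.85 × 20 = 17 now; the licensor offers that and keeps 3.
Round 2 (the licensee proposes): the licensor can get 3 next round, worth 0.76 × 3 = 2.28 now; the licensee offers that and keeps 17.72.
Round 1 (the licensor proposes): the licensee can get 17.72 next round, worth 0.85 × 17.72 = 15.062 now. The licensor offers 15.062 and keeps 20 − 15.062 = 4.938.

15.06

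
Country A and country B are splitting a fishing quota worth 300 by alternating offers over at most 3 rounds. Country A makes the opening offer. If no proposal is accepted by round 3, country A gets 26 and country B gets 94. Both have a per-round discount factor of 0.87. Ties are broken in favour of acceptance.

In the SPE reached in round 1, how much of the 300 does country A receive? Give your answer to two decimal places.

By backward induction:
Round 3 (country A proposes): country B gets 94 if talks fail, so country A offers 94 and keeps 206.
Round 2 (country B proposes): country A can get 206 next round, worth 0.87 × 206 = 179.22 now. Country B offers 179.22 and keeps 300 − 179.22 = 120.78.
Round 1 (country A proposes): country B can get 120.78 next round, worth 0.87 × 120.78 = 105.0786 now. Country A offers 105.0786 and keeps 300 − 105.0786 = 194.9214.

194.92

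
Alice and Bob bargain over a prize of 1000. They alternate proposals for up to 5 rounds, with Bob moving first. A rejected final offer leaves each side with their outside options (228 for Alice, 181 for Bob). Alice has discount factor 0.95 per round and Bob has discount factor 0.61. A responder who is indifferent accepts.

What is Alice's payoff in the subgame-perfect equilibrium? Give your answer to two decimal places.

Round 5 (Bob proposes): Alice gets 228 if talks fail, so Bob offers 228 and keeps 772.
Round 4 (Alice proposes): Bob can get 772 next round, worth 0.61 × 772 = 470.92 now; Alice offers that and keeps 529.08.
Round 3 (Bob proposes): Alice can get 529.08 next round, worth 0.95 × 529.08 = 502.626 now; Bob offers that and keeps 497.374.
Round 2 (Alice proposes): Bob can get 497.374 next round, worth 0.61 × 497.374 = 303.39814 now. Alice offers 303.39814 and keeps 1000 − 303.39814 = 696.60186.
Round 1 (Bob proposes): Alice can get 696.60186 next round, worth 0.95 × 696.60186 = 661.771767 now, so Bob offers 661.771767, keeping 338.228233.

661.77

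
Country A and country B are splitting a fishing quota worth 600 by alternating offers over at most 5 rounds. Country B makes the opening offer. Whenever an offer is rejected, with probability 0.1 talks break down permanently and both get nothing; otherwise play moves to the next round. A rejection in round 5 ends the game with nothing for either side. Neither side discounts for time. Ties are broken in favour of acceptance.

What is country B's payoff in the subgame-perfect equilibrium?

By backward induction:
Round 5 (country B proposes): rejection yields 0 for country A; country B offers 0 and keeps 600.
Round 4 (country A proposes): rejecting gives country B an expected 0.9 × 600 = 540, so country A offers 540, keeping 60.
Round 3 (country B proposes): rejecting gives country A an expected 0.9 × 60 = 54. Country B offers 54 and keeps 600 − 54 = 546.
Round 2 (country A proposes): rejecting gives country B an expected 0.9 × 546 = 491.4; country A offers that and keeps 108.6.
Round 1 (country B proposes): rejecting gives country A an expected 0.9 × 108.6 = 97.74. Country B offers 97.74 and keeps 600 − 97.74 = 502.26.

502.26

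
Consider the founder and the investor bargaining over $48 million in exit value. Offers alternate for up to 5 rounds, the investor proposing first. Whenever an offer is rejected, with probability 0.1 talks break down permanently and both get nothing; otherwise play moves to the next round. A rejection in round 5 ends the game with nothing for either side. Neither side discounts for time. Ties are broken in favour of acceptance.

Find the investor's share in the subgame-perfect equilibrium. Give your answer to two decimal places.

40.18

By backward induction:
Round 5 (the investor proposes): the founder will accept anything ≥ 0, so the investor offers 0 and keeps 48.
Round 4 (the founder proposes): rejecting gives the investor an expected 0.9 × 48 = 43.2; the founder offers that and keeps 4.8.
Round 3 (the investor proposes): rejecting gives the founder an expected 0.9 × 4.8 = 4.32, so the investor offers 4.32, keeping 43.68.
Round 2 (the founder proposes): rejecting gives the investor an expected 0.9 × 43.68 = 39.312; the founder offers that and keeps 8.688.
Round 1 (the investor proposes): rejecting gives the founder an expected 0.9 × 8.688 = 7.8192, so the investor offers 7.8192, keeping 40.1808.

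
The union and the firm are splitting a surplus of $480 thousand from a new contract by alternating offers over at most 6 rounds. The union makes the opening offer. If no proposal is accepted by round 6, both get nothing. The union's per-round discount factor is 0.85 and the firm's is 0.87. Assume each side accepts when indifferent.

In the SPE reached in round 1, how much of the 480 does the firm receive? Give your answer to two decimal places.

Round 6 (the firm proposes): rejection yields 0 for the union; the firm offers 0 and keeps 480.
Round 5 (the union proposes): the firm can get 480 next round, worth 0.87 × 480 = 417.6 now; the union offers that and keeps 62.4.
Round 4 (the firm proposes): the union can get 62.4 next round, worth 0.85 × 62.4 = 53.04 now. The firm offers 53.04 and keeps 480 − 53.04 = 426.96.
Round 3 (the union proposes): the firm can get 426.96 next round, worth 0.87 × 426.96 = 371.4552 now, so the union offers 371.4552, keeping 108.5448.
Round 2 (the firm proposes): the union can get 108.5448 next round, worth 0.85 × 108.5448 = 92.26308 now, so the firm offers 92.26308, keeping 387.73692.
Round 1 (the union proposes): the firm can get 387.73692 next round, worth 0.87 × 387.73692 = 337.3311204 now. The union offers 337.3311204 and keeps 480 − 337.3311204 = 142.6688796.

337.33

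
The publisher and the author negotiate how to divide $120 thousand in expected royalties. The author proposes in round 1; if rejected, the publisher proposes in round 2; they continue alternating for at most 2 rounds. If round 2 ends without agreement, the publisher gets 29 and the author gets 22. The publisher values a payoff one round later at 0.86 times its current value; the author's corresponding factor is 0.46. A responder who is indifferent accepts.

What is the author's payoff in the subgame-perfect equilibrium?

35.72

Work backward from the last round.
Round 2 (the publisher proposes): the author gets 22 if talks fail, so the publisher offers 22 and keeps 98.
Round 1 (the author proposes): the publisher can get 98 next round, worth 0.86 × 98 = 84.28 now; the author offers that and keeps 35.72.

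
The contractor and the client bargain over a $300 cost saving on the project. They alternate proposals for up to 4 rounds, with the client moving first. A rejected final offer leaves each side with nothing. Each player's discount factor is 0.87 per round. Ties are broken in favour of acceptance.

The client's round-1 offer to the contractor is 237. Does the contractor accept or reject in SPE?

Accept

Work out the contractor's continuation value if the offer is rejected.
Round 4 (the contractor proposes): the client will accept anything ≥ 0, so the contractor offers 0 and keeps 300.
Round 3 (the client proposes): the contractor can get 300 next round, worth 0.87 × 300 = 261 now; the client offers that and keeps 39.
Round 2 (the contractor proposes): the client can get 39 next round, worth 0.87 × 39 = 33.93 now; the contractor offers that and keeps 266.07.
So by rejecting in round 1, the contractor gets 266.07 next round, worth 0.87 × 266.07 = 231.4809 now.
Offer 237 ≥ 231.4809, so the contractor accepts.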